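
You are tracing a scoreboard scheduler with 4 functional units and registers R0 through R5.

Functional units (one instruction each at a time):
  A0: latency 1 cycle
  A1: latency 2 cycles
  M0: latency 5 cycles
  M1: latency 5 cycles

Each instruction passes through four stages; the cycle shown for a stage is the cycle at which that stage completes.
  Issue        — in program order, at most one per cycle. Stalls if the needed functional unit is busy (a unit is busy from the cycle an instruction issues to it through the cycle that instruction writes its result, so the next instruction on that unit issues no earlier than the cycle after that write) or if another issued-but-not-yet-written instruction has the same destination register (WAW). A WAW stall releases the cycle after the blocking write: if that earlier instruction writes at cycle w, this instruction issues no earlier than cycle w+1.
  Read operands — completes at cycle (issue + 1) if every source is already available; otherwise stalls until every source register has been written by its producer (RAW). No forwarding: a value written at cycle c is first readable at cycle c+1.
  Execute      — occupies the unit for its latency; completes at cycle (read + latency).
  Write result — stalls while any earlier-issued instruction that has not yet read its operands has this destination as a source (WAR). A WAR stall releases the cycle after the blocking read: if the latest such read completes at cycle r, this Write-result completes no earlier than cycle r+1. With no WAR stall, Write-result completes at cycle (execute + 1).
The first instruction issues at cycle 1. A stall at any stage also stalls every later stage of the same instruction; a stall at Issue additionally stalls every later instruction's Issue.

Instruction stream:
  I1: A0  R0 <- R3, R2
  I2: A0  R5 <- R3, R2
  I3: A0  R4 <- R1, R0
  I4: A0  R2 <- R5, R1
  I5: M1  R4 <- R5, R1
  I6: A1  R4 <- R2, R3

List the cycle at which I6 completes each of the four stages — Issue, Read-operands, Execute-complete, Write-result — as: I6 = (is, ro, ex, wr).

I6 = (22, 23, 25, 26)

1) issue 1, read 2, done 3, write 4
2) issue 5, read 6, done 7, write 8  <struct: A0 busy until I1 writes@4>
3) issue 9, read 10, done 11, write 12  <struct: A0 busy until I2 writes@8>
4) issue 13, read 14, done 15, write 16  <struct: A0 busy until I3 writes@12>
5) issue 14, read 15, done 20, write 21
6) issue 22, read 23, done 25, write 26  <WAW R4: wait I5 write@21>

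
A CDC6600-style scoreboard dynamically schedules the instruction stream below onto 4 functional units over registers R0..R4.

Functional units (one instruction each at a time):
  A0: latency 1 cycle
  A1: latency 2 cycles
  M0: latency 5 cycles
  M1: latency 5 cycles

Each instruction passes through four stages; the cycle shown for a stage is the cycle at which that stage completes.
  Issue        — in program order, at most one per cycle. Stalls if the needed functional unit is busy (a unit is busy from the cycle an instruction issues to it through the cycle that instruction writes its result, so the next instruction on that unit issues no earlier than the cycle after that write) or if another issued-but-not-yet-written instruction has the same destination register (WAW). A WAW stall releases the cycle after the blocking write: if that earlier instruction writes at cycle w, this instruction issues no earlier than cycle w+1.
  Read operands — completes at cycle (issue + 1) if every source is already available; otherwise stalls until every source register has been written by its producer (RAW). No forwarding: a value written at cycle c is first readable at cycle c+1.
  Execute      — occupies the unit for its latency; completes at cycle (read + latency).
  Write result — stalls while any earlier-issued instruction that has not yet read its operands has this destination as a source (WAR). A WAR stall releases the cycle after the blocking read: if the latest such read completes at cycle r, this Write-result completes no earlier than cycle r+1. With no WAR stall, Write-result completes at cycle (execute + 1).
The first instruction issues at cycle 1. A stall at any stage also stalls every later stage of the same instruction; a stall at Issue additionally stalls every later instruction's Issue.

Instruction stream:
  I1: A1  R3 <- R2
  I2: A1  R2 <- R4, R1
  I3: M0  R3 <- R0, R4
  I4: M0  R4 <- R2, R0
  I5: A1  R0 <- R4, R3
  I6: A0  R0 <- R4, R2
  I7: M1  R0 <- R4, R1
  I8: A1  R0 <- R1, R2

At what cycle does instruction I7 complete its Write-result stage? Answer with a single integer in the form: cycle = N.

cycle = 38

I1 -> (1, 2, 4, 5)
I2 -> (6, 7, 9, 10)  // struct: A1 busy until I1 writes@5
I3 -> (7, 8, 13, 14)
I4 -> (15, 16, 21, 22)  // struct: M0 busy until I3 writes@14
I5 -> (16, 23, 25, 26)  // RAW R4: wait I4 write@22
I6 -> (27, 28, 29, 30)  // WAW R0: wait I5 write@26
I7 -> (31, 32, 37, 38)  // WAW R0: wait I6 write@30
I8 -> (39, 40, 42, 43)  // WAW R0: wait I7 write@38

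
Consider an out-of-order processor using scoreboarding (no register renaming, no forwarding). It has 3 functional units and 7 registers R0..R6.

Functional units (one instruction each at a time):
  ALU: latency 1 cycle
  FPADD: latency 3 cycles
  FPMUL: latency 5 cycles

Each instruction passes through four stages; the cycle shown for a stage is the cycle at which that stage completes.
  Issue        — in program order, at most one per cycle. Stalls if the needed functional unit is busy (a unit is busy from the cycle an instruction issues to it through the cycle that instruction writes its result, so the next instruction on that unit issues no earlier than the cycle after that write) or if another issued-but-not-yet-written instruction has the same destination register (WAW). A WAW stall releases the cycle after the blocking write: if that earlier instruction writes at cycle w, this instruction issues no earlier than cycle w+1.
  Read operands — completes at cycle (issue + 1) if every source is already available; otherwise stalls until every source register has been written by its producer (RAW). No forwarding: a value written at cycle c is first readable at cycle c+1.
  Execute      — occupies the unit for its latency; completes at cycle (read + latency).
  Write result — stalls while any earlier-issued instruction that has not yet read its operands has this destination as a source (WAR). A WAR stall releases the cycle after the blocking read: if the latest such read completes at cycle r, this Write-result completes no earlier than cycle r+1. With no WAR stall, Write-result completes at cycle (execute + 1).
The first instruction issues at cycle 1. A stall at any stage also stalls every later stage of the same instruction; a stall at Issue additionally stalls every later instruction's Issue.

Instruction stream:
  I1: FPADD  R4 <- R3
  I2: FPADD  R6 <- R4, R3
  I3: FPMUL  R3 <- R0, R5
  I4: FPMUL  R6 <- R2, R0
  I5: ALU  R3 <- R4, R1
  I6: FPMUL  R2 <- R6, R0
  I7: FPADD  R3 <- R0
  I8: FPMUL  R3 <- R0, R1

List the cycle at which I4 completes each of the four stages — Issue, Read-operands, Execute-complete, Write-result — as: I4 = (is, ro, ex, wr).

cycle 1: issue I1 (FPADD)
cycle 2: I1 read-ops
cycle 5: I1 finished on FPADD
cycle 6: I1→R4
cycle 7: issue I2 (FPADD)
cycle 8: I2 read-ops; issue I3 (FPMUL)
cycle 9: I3 read-ops
cycle 11: I2 finished on FPADD
cycle 12: I2→R6
cycle 14: I3 finished on FPMUL
cycle 15: I3→R3
cycle 16: issue I4 (FPMUL)
cycle 17: I4 read-ops; issue I5 (ALU)
cycle 18: I5 read-ops
cycle 19: I5 finished on ALU
cycle 20: I5→R3
cycle 22: I4 finished on FPMUL
cycle 23: I4→R6
cycle 24: issue I6 (FPMUL)
cycle 25: I6 read-ops; issue I7 (FPADD)
cycle 26: I7 read-ops
cycle 29: I7 finished on FPADD
cycle 30: I6 finished on FPMUL; I7→R3
cycle 31: I6→R2
cycle 32: issue I8 (FPMUL)
cycle 33: I8 read-ops
cycle 38: I8 finished on FPMUL
cycle 39: I8→R3

I4 = (16, 17, 22, 23)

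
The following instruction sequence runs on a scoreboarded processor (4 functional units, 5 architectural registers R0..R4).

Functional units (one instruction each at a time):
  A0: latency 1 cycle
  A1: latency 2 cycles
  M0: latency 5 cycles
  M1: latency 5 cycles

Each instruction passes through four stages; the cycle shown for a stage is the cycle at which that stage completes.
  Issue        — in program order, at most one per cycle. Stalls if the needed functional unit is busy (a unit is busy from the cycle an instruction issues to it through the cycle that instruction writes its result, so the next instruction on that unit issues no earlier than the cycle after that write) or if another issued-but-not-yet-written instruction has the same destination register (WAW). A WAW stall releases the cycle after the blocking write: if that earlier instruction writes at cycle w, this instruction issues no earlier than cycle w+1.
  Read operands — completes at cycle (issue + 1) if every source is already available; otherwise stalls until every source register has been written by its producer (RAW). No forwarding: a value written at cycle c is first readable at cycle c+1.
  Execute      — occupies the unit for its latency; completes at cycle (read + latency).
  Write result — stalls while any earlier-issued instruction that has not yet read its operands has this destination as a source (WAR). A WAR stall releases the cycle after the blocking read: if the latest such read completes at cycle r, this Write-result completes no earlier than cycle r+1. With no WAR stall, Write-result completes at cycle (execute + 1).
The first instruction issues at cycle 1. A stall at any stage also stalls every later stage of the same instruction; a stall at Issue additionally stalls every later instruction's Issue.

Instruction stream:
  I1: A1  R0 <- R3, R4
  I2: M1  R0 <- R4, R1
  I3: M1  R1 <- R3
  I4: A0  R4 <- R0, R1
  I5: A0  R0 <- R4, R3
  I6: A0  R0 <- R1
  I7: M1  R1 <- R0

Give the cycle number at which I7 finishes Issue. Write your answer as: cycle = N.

I1  is:1  ro:2  ex:4  wr:5
I2  is:6  ro:7  ex:12  wr:13  — WAW R0: wait I1 write@5
I3  is:14  ro:15  ex:20  wr:21  — struct: M1 busy until I2 writes@13
I4  is:15  ro:22  ex:23  wr:24  — RAW R1: wait I3 write@21
I5  is:25  ro:26  ex:27  wr:28  — struct: A0 busy until I4 writes@24
I6  is:29  ro:30  ex:31  wr:32  — struct: A0 busy until I5 writes@28
I7  is:30  ro:33  ex:38  wr:39  — RAW R0: wait I6 write@32

cycle = 30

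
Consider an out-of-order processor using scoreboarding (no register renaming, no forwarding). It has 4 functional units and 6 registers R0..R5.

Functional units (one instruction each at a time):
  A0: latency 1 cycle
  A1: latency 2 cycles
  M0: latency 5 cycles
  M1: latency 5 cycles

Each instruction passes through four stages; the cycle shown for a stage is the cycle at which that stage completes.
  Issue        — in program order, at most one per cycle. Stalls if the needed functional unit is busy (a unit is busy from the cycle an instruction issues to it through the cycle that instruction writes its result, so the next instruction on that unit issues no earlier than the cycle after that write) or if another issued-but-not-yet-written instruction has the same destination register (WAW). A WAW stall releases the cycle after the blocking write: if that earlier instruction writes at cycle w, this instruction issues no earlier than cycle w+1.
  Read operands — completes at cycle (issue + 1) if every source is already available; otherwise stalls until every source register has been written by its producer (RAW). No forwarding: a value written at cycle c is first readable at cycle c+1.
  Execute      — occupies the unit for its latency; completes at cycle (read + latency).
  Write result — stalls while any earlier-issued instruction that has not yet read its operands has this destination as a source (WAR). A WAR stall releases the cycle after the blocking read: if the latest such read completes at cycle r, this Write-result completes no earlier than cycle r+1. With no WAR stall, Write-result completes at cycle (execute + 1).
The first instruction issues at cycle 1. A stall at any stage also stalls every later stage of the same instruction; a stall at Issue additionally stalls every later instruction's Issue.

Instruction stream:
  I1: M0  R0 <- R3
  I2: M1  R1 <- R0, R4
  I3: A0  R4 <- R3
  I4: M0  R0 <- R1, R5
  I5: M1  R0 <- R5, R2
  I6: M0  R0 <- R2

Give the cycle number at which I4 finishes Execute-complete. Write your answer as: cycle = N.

[1] I1→M0
[2] I1 RO | I2→M1
[3] I3→A0
[4] I3 RO
[5] I3 EX
[7] I1 EX
[8] I1 WR R0
[9] I2 RO | I4→M0
[10] I3 WR R4
[14] I2 EX
[15] I2 WR R1
[16] I4 RO
[21] I4 EX
[22] I4 WR R0
[23] I5→M1
[24] I5 RO
[29] I5 EX
[30] I5 WR R0
[31] I6→M0
[32] I6 RO
[37] I6 EX
[38] I6 WR R0

cycle = 21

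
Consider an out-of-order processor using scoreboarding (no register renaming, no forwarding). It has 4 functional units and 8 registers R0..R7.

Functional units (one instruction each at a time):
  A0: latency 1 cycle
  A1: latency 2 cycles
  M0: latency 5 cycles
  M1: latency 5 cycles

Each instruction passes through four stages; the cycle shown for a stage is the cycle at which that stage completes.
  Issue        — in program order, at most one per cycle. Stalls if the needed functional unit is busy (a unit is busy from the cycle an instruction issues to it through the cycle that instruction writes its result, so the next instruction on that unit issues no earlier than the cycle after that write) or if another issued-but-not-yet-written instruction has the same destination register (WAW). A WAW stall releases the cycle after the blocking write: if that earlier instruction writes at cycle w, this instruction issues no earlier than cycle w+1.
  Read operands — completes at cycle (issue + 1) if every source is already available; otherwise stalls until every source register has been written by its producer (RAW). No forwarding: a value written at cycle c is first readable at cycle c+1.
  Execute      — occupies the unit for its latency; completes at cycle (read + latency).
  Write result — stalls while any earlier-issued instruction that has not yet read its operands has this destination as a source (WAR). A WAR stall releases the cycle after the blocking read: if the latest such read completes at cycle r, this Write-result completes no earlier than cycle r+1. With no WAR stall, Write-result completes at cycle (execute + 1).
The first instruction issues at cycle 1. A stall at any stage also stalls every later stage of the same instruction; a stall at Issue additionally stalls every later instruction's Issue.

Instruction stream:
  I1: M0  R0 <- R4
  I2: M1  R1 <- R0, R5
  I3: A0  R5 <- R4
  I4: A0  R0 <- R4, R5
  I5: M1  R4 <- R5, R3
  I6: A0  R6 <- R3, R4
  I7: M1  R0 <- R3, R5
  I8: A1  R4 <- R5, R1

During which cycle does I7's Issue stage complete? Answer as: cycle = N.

cycle = 24

c1: I1→M0
c2: I1 RO, I2→M1
c3: I3→A0
c4: I3 RO
c5: I3 EX
c7: I1 EX
c8: I1 WR R0
c9: I2 RO
c10: I3 WR R5
c11: I4→A0
c12: I4 RO
c13: I4 EX
c14: I2 EX, I4 WR R0
c15: I2 WR R1
c16: I5→M1
c17: I5 RO, I6→A0
c22: I5 EX
c23: I5 WR R4
c24: I6 RO, I7→M1
c25: I6 EX, I7 RO, I8→A1
c26: I6 WR R6, I8 RO
c28: I8 EX
c29: I8 WR R4
c30: I7 EX
c31: I7 WR R0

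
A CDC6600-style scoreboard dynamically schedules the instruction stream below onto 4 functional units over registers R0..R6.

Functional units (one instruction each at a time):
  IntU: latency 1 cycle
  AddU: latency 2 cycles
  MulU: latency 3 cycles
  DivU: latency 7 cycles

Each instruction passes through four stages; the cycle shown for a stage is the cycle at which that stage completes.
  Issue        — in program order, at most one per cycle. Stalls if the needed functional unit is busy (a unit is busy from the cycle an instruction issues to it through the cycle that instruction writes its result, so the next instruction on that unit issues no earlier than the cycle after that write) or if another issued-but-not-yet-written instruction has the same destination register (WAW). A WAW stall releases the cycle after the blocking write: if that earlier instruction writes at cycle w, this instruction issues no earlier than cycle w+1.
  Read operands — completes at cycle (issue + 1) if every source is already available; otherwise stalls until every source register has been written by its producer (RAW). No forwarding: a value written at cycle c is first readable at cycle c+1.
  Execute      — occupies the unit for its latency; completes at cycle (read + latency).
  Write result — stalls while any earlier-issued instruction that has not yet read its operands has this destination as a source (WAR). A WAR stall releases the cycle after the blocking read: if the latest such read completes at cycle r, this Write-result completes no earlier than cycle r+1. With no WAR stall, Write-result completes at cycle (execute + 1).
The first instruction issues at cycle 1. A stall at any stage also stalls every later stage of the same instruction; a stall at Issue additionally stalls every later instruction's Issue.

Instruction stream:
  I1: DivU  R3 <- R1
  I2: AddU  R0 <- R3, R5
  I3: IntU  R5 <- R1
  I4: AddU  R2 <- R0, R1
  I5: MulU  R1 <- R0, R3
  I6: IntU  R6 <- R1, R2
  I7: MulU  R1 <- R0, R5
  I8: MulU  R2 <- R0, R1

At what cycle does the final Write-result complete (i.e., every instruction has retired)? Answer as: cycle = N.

  I1 | 1 | 2 | 9 | 10
  I2 | 2 | 11 | 13 | 14   RAW R3: wait I1 write@10
  I3 | 3 | 4 | 5 | 12   WAR R5: wait I2 read@11
  I4 | 15 | 16 | 18 | 19   struct: AddU busy until I2 writes@14
  I5 | 16 | 17 | 20 | 21
  I6 | 17 | 22 | 23 | 24   RAW R1: wait I5 write@21
  I7 | 22 | 23 | 26 | 27   struct: MulU busy until I5 writes@21
  I8 | 28 | 29 | 32 | 33   struct: MulU busy until I7 writes@27

cycle = 33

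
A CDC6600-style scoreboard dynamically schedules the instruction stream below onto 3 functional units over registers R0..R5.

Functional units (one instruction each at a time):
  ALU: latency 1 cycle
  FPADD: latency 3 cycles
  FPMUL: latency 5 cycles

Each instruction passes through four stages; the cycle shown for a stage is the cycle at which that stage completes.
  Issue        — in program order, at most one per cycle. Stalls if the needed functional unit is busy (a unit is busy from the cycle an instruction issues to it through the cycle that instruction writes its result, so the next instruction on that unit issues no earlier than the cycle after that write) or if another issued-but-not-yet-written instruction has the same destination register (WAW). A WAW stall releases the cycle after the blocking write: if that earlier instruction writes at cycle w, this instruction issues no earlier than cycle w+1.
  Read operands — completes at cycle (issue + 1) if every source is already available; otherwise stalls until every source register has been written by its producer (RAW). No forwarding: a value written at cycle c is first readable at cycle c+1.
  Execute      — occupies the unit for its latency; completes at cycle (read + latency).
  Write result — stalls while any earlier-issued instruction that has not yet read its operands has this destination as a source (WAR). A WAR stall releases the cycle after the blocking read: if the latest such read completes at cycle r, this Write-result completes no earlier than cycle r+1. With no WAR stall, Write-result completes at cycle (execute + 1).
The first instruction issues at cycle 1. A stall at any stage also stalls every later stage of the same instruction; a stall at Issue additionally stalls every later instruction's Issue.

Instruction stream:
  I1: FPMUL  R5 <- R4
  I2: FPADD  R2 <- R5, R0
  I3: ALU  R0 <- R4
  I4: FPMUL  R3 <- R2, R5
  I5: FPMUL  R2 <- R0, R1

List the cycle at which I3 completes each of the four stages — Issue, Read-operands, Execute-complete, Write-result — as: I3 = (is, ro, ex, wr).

I3 = (3, 4, 5, 10)

cycle 1: I1 issues→FPMUL
cycle 2: I1 reads · I2 issues→FPADD
cycle 3: I3 issues→ALU
cycle 4: I3 reads
cycle 5: I3 exec-done
cycle 7: I1 exec-done
cycle 8: I1 writes R5
cycle 9: I2 reads · I4 issues→FPMUL
cycle 10: I3 writes R0
cycle 12: I2 exec-done
cycle 13: I2 writes R2
cycle 14: I4 reads
cycle 19: I4 exec-done
cycle 20: I4 writes R3
cycle 21: I5 issues→FPMUL
cycle 22: I5 reads
cycle 27: I5 exec-done
cycle 28: I5 writes R2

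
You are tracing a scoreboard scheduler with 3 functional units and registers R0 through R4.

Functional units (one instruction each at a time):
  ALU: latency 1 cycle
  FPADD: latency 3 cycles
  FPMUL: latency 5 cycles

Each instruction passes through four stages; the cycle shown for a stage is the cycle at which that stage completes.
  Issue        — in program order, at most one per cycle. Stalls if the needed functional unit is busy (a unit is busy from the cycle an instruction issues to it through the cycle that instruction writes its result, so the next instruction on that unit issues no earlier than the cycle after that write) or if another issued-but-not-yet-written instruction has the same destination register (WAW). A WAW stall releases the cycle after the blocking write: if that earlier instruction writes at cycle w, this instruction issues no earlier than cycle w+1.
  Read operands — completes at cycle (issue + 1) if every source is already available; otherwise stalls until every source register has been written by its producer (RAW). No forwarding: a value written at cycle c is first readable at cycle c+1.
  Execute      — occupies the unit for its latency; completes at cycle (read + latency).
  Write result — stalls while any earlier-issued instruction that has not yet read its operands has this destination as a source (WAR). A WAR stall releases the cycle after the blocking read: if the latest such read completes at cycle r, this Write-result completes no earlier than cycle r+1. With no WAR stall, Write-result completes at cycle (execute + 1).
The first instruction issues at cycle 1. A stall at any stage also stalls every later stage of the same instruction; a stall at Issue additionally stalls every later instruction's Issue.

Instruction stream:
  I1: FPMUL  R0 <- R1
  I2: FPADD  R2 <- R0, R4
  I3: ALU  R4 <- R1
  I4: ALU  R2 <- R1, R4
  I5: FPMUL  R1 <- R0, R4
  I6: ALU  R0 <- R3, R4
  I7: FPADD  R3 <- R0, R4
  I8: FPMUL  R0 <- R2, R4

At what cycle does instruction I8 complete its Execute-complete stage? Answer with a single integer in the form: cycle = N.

1) issue 1, read 2, done 7, write 8
2) issue 2, read 9, done 12, write 13  <RAW R0: wait I1 write@8>
3) issue 3, read 4, done 5, write 10  <WAR R4: wait I2 read@9>
4) issue 14, read 15, done 16, write 17  <WAW R2: wait I2 write@13>
5) issue 15, read 16, done 21, write 22
6) issue 18, read 19, done 20, write 21  <struct: ALU busy until I4 writes@17>
7) issue 19, read 22, done 25, write 26  <RAW R0: wait I6 write@21>
8) issue 23, read 24, done 29, write 30  <struct: FPMUL busy until I5 writes@22>

cycle = 29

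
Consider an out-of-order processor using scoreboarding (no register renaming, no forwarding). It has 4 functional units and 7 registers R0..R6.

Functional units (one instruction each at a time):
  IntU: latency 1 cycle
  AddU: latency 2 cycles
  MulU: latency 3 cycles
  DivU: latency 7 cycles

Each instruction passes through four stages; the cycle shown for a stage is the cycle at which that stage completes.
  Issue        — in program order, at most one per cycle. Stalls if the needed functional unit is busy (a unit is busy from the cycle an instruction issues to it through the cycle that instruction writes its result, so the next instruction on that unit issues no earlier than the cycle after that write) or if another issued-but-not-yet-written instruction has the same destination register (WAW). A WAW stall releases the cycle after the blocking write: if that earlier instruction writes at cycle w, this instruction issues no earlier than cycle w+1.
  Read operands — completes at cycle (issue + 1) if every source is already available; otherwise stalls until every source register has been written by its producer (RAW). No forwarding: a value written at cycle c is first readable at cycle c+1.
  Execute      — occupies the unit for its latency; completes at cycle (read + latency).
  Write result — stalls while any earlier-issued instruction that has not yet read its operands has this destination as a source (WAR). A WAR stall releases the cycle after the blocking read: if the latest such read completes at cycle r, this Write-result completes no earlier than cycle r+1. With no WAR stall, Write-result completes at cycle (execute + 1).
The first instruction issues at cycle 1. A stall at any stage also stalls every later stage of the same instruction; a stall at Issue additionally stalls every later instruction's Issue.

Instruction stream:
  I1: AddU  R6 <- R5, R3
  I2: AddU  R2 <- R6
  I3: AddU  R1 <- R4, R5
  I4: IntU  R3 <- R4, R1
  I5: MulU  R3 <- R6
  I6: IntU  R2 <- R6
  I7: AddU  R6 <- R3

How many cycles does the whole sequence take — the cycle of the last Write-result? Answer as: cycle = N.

[1] I1 issues→AddU
[2] I1 reads
[4] I1 exec-done
[5] I1 writes R6
[6] I2 issues→AddU
[7] I2 reads
[9] I2 exec-done
[10] I2 writes R2
[11] I3 issues→AddU
[12] I3 reads | I4 issues→IntU
[14] I3 exec-done
[15] I3 writes R1
[16] I4 reads
[17] I4 exec-done
[18] I4 writes R3
[19] I5 issues→MulU
[20] I5 reads | I6 issues→IntU
[21] I6 reads | I7 issues→AddU
[22] I6 exec-done
[23] I5 exec-done | I6 writes R2
[24] I5 writes R3
[25] I7 reads
[27] I7 exec-done
[28] I7 writes R6

cycle = 28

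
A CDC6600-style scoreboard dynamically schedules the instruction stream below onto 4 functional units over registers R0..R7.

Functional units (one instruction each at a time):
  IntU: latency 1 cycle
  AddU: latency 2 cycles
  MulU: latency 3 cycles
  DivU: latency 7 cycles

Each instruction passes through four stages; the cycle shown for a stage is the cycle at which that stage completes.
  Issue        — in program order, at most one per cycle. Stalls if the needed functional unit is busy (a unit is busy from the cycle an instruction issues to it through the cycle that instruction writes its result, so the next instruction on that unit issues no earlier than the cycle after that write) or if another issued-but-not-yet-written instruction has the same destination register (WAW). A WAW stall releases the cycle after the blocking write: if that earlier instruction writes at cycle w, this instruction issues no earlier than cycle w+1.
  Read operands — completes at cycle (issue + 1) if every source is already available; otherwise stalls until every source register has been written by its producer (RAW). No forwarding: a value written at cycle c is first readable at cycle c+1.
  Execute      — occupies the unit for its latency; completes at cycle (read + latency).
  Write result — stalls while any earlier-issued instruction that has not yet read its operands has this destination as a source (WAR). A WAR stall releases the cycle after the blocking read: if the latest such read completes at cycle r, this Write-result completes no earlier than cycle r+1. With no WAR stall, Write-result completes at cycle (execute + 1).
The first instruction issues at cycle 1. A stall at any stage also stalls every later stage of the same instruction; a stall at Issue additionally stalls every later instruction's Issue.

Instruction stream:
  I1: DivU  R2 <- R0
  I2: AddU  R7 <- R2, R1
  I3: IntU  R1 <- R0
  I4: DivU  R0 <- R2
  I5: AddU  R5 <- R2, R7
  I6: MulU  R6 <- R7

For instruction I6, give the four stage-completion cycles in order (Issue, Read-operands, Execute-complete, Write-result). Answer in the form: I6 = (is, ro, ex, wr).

1) issue 1, read 2, done 9, write 10
2) issue 2, read 11, done 13, write 14  <RAW R2: wait I1 write@10>
3) issue 3, read 4, done 5, write 12  <WAR R1: wait I2 read@11>
4) issue 11, read 12, done 19, write 20  <struct: DivU busy until I1 writes@10>
5) issue 15, read 16, done 18, write 19  <struct: AddU busy until I2 writes@14>
6) issue 16, read 17, done 20, write 21

I6 = (16, 17, 20, 21)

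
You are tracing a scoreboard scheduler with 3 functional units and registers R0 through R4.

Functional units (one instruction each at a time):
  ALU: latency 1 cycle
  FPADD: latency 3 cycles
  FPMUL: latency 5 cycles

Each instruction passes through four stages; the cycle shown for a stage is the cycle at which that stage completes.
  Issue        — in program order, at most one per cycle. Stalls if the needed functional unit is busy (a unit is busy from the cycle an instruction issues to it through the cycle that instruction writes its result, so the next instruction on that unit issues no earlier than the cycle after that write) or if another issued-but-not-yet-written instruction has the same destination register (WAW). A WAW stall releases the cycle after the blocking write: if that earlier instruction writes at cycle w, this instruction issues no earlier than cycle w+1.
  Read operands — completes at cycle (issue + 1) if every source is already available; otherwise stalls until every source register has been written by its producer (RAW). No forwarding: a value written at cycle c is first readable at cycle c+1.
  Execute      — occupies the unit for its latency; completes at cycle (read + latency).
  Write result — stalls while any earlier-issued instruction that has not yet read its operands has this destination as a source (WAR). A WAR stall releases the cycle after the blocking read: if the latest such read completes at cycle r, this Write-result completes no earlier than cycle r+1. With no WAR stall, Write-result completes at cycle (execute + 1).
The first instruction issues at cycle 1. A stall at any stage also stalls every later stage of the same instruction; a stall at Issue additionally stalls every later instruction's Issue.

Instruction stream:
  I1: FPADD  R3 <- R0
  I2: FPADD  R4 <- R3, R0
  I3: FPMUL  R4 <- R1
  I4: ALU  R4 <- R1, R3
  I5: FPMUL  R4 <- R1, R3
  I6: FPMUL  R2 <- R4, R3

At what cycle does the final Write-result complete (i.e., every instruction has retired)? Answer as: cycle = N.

cycle = 40

[1] I1 issues→FPADD
[2] I1 reads
[5] I1 exec-done
[6] I1 writes R3
[7] I2 issues→FPADD
[8] I2 reads
[11] I2 exec-done
[12] I2 writes R4
[13] I3 issues→FPMUL
[14] I3 reads
[19] I3 exec-done
[20] I3 writes R4
[21] I4 issues→ALU
[22] I4 reads
[23] I4 exec-done
[24] I4 writes R4
[25] I5 issues→FPMUL
[26] I5 reads
[31] I5 exec-done
[32] I5 writes R4
[33] I6 issues→FPMUL
[34] I6 reads
[39] I6 exec-done
[40] I6 writes R2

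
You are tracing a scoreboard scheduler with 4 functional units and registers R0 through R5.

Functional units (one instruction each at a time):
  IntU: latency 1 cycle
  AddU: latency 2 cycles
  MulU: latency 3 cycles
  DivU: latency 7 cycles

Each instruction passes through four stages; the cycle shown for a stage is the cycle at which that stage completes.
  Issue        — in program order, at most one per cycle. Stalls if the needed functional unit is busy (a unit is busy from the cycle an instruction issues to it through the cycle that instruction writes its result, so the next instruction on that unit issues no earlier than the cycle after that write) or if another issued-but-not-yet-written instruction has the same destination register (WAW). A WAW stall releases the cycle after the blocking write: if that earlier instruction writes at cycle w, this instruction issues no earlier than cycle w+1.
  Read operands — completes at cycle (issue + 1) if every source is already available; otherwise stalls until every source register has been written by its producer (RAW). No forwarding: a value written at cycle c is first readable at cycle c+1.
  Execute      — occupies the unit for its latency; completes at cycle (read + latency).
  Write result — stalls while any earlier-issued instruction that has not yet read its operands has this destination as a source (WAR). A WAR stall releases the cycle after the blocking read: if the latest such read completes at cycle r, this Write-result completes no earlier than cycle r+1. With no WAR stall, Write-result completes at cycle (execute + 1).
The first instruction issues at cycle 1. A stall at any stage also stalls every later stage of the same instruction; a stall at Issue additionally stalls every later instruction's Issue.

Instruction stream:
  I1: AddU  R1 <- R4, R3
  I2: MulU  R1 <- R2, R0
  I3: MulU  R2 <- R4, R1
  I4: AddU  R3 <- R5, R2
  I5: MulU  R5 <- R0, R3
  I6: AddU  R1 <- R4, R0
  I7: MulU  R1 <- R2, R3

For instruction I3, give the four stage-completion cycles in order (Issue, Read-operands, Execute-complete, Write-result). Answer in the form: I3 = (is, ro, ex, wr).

I3 = (12, 13, 16, 17)

t=1  I1 dispatched to AddU
t=2  I1 operands ready
t=4  I1 complete
t=5  R1←I1
t=6  I2 dispatched to MulU
t=7  I2 operands ready
t=10  I2 complete
t=11  R1←I2
t=12  I3 dispatched to MulU
t=13  I3 operands ready; I4 dispatched to AddU
t=16  I3 complete
t=17  R2←I3
t=18  I4 operands ready; I5 dispatched to MulU
t=20  I4 complete
t=21  R3←I4
t=22  I5 operands ready; I6 dispatched to AddU
t=23  I6 operands ready
t=25  I5 complete; I6 complete
t=26  R5←I5; R1←I6
t=27  I7 dispatched to MulU
t=28  I7 operands ready
t=31  I7 complete
t=32  R1←I7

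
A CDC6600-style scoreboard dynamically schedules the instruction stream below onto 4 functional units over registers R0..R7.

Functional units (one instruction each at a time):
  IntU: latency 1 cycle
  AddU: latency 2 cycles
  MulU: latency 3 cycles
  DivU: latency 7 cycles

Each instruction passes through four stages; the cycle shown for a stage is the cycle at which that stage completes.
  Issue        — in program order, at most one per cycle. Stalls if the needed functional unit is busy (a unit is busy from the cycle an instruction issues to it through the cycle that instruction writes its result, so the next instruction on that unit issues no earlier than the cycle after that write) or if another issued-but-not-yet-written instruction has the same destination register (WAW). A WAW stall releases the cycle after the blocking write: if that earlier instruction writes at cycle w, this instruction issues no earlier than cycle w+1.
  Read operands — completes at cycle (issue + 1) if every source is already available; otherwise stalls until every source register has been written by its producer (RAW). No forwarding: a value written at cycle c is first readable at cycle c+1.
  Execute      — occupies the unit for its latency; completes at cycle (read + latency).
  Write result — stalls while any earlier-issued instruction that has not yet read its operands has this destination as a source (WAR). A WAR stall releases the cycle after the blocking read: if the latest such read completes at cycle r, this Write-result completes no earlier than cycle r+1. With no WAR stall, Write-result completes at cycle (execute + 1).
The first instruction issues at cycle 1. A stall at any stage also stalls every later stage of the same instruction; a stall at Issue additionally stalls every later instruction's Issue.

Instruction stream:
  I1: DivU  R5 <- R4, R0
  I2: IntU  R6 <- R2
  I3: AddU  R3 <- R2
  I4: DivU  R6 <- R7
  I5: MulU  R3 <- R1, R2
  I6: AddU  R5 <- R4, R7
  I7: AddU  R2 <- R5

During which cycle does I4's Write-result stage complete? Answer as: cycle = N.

cycle = 20

t=1  issue I1 (DivU)
t=2  I1 read-ops · issue I2 (IntU)
t=3  I2 read-ops · issue I3 (AddU)
t=4  I2 finished on IntU · I3 read-ops
t=5  I2→R6
t=6  I3 finished on AddU
t=7  I3→R3
t=9  I1 finished on DivU
t=10  I1→R5
t=11  issue I4 (DivU)
t=12  I4 read-ops · issue I5 (MulU)
t=13  I5 read-ops · issue I6 (AddU)
t=14  I6 read-ops
t=16  I5 finished on MulU · I6 finished on AddU
t=17  I5→R3 · I6→R5
t=18  issue I7 (AddU)
t=19  I4 finished on DivU · I7 read-ops
t=20  I4→R6
t=21  I7 finished on AddU
t=22  I7→R2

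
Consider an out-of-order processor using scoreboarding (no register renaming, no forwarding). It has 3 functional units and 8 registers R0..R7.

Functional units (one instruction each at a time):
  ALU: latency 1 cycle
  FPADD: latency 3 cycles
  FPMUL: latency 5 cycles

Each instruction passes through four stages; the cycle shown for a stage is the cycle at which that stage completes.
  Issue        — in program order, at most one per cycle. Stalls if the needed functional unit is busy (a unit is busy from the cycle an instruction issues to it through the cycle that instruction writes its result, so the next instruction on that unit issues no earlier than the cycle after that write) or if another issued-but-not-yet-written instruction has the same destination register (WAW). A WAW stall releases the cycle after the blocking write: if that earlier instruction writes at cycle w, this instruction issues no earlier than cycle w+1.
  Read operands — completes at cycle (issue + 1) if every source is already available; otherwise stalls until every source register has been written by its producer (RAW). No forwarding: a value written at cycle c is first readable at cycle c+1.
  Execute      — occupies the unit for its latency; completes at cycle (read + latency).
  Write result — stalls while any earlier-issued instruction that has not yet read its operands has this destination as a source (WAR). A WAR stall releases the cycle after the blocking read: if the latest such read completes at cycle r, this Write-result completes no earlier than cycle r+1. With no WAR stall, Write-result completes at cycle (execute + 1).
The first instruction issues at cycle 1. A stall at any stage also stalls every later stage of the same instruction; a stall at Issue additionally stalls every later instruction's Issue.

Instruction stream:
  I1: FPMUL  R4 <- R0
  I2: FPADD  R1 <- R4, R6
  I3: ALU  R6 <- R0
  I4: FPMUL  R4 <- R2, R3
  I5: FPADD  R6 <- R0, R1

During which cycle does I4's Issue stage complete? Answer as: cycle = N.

[1] issue I1 (FPMUL)
[2] I1 read-ops; issue I2 (FPADD)
[3] issue I3 (ALU)
[4] I3 read-ops
[5] I3 finished on ALU
[7] I1 finished on FPMUL
[8] I1→R4
[9] I2 read-ops; issue I4 (FPMUL)
[10] I3→R6; I4 read-ops
[12] I2 finished on FPADD
[13] I2→R1
[14] issue I5 (FPADD)
[15] I4 finished on FPMUL; I5 read-ops
[16] I4→R4
[18] I5 finished on FPADD
[19] I5→R6

cycle = 9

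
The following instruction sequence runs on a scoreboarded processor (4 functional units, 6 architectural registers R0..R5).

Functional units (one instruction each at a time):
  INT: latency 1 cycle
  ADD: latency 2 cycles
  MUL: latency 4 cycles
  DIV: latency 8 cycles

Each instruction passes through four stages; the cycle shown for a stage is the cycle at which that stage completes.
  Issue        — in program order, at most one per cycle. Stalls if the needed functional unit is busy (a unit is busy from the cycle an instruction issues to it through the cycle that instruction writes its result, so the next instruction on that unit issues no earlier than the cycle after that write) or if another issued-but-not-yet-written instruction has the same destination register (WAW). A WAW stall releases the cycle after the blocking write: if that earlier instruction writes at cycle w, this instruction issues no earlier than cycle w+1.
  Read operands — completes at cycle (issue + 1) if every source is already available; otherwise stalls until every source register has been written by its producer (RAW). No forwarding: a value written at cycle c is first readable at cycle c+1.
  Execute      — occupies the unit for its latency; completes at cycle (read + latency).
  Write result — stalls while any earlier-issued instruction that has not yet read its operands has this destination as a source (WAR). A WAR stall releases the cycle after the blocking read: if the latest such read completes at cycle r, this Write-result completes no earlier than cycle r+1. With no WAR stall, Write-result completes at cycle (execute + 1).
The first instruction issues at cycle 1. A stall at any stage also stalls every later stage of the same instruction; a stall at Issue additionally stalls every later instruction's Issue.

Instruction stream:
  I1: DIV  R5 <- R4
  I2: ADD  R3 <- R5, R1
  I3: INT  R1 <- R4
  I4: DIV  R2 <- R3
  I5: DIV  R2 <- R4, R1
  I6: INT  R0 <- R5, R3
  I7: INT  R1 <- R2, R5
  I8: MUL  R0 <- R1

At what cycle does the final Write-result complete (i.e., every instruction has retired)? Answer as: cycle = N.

I1: IS=1 RO=2 EX=10 WR=11
I2: IS=2 RO=12 EX=14 WR=15  [RAW R5: wait I1 write@11]
I3: IS=3 RO=4 EX=5 WR=13  [WAR R1: wait I2 read@12]
I4: IS=12 RO=16 EX=24 WR=25  [struct: DIV busy until I1 writes@11; RAW R3: wait I2 write@15]
I5: IS=26 RO=27 EX=35 WR=36  [struct: DIV busy until I4 writes@25]
I6: IS=27 RO=28 EX=29 WR=30
I7: IS=31 RO=37 EX=38 WR=39  [struct: INT busy until I6 writes@30; RAW R2: wait I5 write@36]
I8: IS=32 RO=40 EX=44 WR=45  [RAW R1: wait I7 write@39]

cycle = 45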